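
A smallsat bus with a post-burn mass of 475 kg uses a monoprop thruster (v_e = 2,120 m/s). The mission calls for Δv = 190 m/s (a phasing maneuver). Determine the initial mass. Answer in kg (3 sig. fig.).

By the Tsiolkovsky rocket equation, m₀/m_f = exp(Δv / v_e) = exp(190 / 2120.0) = exp(0.0896) = 1.0938.
m₀ = m_f × 1.0938 = 475 × 1.0938 = 519.555 kg.

initial mass ≈ 520 kg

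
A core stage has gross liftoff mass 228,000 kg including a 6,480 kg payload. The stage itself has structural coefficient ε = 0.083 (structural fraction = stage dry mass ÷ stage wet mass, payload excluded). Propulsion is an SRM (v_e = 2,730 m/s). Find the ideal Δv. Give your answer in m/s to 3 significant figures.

Stage wet mass = m₀ − payload = 228,000 − 6,480 = 221,520 kg.
Stage dry mass = ε × stage wet mass = 0.083 × 221,520 = 18,386.2 kg.
Burnout mass m_f = stage dry + payload = 18,386.2 + 6,480 = 24,866.2 kg.
Rocket equation: Δv = v_e · ln(228,000/24,866.2) = 2730.0 × ln(9.169) = 2730.0 × 2.2158 ≈ 6049 m/s.

Δv ≈ 6050 m/s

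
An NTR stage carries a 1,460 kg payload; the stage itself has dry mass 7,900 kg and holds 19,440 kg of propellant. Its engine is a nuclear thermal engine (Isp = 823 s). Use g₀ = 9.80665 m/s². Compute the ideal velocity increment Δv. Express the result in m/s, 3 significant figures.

Δv ≈ 9070 m/s

v_e = Isp · g₀ = 823 × 9.80665 = 8070.9 m/s.
m₀ = payload + dry + propellant = 1,460 + 7,900 + 19,440 = 28,800 kg.
m_f = payload + dry = 1,460 + 7,900 = 9,360 kg.
From the ideal rocket equation, Δv = v_e · ln(m₀/m_f) = 8070.9 × ln(3.077) = 8070.9 × 1.1239 ≈ 9071.1 m/s.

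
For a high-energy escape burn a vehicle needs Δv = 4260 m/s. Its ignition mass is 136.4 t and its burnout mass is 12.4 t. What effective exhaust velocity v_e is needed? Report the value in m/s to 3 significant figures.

v_e ≈ 1780 m/s

ln(m₀/m_f) = ln(136400/12400) = ln(11) = 2.3979.
By the Tsiolkovsky rocket equation, v_e = Δv / ln(m₀/m_f) = 4260 / 2.3979 = 1776.6 m/s.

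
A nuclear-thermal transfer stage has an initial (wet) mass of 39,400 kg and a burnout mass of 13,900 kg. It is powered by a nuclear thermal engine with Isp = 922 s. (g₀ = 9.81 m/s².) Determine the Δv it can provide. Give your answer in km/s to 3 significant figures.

Δv ≈ 9.42 km/s

v_e = Isp · g₀ = 922 × 9.81 = 9044.8 m/s.
From the ideal rocket equation, Δv = v_e · ln(m₀/m_f) = 9044.8 × ln(2.835) = 9044.8 × 1.0419 ≈ 9423.6 m/s.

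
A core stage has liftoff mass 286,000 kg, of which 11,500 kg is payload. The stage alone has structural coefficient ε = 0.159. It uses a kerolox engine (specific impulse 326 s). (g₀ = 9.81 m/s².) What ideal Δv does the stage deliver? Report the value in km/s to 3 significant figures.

Δv ≈ 5.26 km/s

Stage wet mass = m₀ − payload = 286,000 − 11,500 = 274,500 kg.
Stage dry mass = ε × stage wet mass = 0.159 × 274,500 = 43,645.5 kg.
Burnout mass m_f = stage dry + payload = 43,645.5 + 11,500 = 55,145.5 kg.
v_e = Isp · g₀ = 326 × 9.81 = 3198.1 m/s.
Δv = v_e · ln(286,000/55,145.5) = 3198.1 × ln(5.186) = 3198.1 × 1.6460 ≈ 5264 m/s.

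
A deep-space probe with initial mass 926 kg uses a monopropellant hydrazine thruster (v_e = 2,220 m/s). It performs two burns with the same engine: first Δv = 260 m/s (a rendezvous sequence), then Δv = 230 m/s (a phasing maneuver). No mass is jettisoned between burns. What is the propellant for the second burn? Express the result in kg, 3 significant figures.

propellant for the second burn ≈ 81.1 kg

After the first burn: m = 926 × exp(−260/2220.0) = 926 × 0.88948 = 823.658 kg.
After the second burn: m = 823.658 × exp(−230/2220.0) = 823.658 × 0.90158 = 742.594 kg.
Second-burn propellant = 823.658 − 742.594 = 81.064 kg.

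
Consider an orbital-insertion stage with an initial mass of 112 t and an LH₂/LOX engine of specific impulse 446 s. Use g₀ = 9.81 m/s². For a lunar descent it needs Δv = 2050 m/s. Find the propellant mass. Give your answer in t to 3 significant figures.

v_e = Isp · g₀ = 446 × 9.81 = 4375.3 m/s.
m₀/m_f = exp(Δv / v_e) = exp(2050 / 4375.3) = exp(0.4685) = 1.5977.
m_f = 112 / 1.5977 = 70.1008 t, so propellant = m₀ − m_f = 112 − 70.1008 = 41.8992 t.

propellant mass ≈ 41.9 t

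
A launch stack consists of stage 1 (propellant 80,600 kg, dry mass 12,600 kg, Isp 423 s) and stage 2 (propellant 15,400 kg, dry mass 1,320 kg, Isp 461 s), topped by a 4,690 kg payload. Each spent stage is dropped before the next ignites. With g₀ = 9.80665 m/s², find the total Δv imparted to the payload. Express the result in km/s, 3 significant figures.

Ignition mass of stage 1 = 80,600+12,600 + 15,400+1,320 + 4,690 = 114,610 kg.
Stage 1: m₀ = 114,610 kg, m_f = 114,610 − 80,600 = 34,010 kg; Δv = 423×9.80665×ln(3.37) = 4148.2×1.2149 ≈ 5040 m/s.
Stage 2: m₀ = 21,410 kg, m_f = 21,410 − 15,400 = 6,010 kg; Δv = 461×9.80665×ln(3.562) = 4520.9×1.2704 ≈ 5743 m/s.
Total Δv = 5040 + 5743 = 10783 m/s.

Δv ≈ 10.8 km/s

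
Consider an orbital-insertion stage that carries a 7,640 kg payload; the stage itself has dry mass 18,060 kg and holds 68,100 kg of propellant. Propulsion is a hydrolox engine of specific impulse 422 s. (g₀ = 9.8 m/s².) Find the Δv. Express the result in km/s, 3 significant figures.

v_e = Isp · g₀ = 422 × 9.8 = 4135.6 m/s.
m₀ = payload + dry + propellant = 7,640 + 18,060 + 68,100 = 93,800 kg.
m_f = payload + dry = 7,640 + 18,060 = 25,700 kg.
Δv = v_e · ln(m₀/m_f) = 4135.6 × ln(3.65) = 4135.6 × 1.2947 ≈ 5354.3 m/s.

Δv ≈ 5.35 km/s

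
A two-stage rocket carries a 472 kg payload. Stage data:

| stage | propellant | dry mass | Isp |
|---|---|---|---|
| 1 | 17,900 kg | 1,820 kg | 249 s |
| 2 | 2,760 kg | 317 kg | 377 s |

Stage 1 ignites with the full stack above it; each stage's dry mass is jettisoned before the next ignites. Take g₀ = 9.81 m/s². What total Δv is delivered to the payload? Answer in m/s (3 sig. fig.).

Δv ≈ 9140 m/s

Ignition mass of stage 1 = 17,900+1,820 + 2,760+317 + 472 = 23,269 kg.
Stage 1: m₀ = 23,269 kg, m_f = 23,269 − 17,900 = 5,369 kg; Δv = 249×9.81×ln(4.334) = 2442.7×1.4665 ≈ 3582 m/s.
Stage 2: m₀ = 3,549 kg, m_f = 3,549 − 2,760 = 789 kg; Δv = 377×9.81×ln(4.498) = 3698.4×1.5037 ≈ 5561 m/s.
Total Δv = 3582 + 5561 = 9143 m/s.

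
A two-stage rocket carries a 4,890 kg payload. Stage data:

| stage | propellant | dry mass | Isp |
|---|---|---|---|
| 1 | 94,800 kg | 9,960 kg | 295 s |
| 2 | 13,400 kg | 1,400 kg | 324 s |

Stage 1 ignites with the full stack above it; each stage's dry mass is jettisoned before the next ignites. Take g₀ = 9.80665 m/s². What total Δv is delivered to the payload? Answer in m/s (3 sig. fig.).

Ignition mass of stage 1 = 94,800+9,960 + 13,400+1,400 + 4,890 = 124,450 kg.
Stage 1: m₀ = 124,450 kg, m_f = 124,450 − 94,800 = 29,650 kg; Δv = 295×9.80665×ln(4.197) = 2893.0×1.4344 ≈ 4150 m/s.
Stage 2: m₀ = 19,690 kg, m_f = 19,690 − 13,400 = 6,290 kg; Δv = 324×9.80665×ln(3.13) = 3177.4×1.1411 ≈ 3626 m/s.
Total Δv = 4150 + 3626 = 7776 m/s.

Δv ≈ 7780 m/s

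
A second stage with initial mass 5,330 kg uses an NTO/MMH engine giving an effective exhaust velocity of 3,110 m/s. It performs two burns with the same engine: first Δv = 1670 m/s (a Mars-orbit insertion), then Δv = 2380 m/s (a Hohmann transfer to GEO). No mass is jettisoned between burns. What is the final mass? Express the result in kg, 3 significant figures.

After the first burn: m = 5330 × exp(−1670/3110.0) = 5330 × 0.58451 = 3,115.44 kg.
After the second burn: m = 3,115.44 × exp(−2380/3110.0) = 3,115.44 × 0.46521 = 1,449.33 kg.

final mass ≈ 1450 kg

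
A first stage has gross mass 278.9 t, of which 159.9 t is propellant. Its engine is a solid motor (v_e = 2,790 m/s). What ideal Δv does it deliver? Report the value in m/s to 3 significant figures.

Δv ≈ 2380 m/s

m_f = m₀ − m_prop = 278.9 − 159.9 = 119 t.
From the ideal rocket equation, Δv = v_e · ln(m₀/m_f) = 2790.0 × ln(2.344) = 2790.0 × 0.8517 ≈ 2376.3 m/s.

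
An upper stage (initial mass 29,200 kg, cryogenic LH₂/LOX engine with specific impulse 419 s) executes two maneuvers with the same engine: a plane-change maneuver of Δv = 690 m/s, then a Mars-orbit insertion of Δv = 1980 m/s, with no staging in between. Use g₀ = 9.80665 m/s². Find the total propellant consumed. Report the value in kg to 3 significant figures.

total propellant consumed ≈ 14000 kg

v_e = Isp · g₀ = 419 × 9.80665 = 4109.0 m/s.
After the first burn: m = 29200 × exp(−690/4109.0) = 29200 × 0.84542 = 24,686.3 kg.
After the second burn: m = 24,686.3 × exp(−1980/4109.0) = 24,686.3 × 0.61763 = 15,247 kg.
Total propellant = m₀ − m_final = 29200 − 15,247 = 13,953 kg.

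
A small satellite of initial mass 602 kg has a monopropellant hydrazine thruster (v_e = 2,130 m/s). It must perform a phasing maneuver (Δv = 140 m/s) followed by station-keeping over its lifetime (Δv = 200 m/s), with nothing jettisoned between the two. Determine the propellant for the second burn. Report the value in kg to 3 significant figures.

After the first burn: m = 602 × exp(−140/2130.0) = 602 × 0.93639 = 563.707 kg.
After the second burn: m = 563.707 × exp(−200/2130.0) = 563.707 × 0.91038 = 513.188 kg.
Second-burn propellant = 563.707 − 513.188 = 50.519 kg.

propellant for the second burn ≈ 50.5 kg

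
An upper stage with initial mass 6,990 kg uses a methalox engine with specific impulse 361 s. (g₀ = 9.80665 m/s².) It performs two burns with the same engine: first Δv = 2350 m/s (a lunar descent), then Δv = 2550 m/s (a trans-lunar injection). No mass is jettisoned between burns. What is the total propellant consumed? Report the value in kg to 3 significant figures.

total propellant consumed ≈ 5240 kg

v_e = Isp · g₀ = 361 × 9.80665 = 3540.2 m/s.
After the first burn: m = 6990 × exp(−2350/3540.2) = 6990 × 0.51489 = 3,599.08 kg.
After the second burn: m = 3,599.08 × exp(−2550/3540.2) = 3,599.08 × 0.48661 = 1,751.35 kg.
Total propellant = m₀ − m_final = 6990 − 1,751.35 = 5,238.65 kg.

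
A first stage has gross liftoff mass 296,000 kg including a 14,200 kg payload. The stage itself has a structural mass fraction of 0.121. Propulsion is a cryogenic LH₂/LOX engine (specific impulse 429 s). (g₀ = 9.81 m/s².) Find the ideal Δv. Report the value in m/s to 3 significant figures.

Δv ≈ 7630 m/s

Stage wet mass = m₀ − payload = 296,000 − 14,200 = 281,800 kg.
Stage dry mass = ε × stage wet mass = 0.121 × 281,800 = 34,097.8 kg.
Burnout mass m_f = stage dry + payload = 34,097.8 + 14,200 = 48,297.8 kg.
v_e = Isp · g₀ = 429 × 9.81 = 4208.5 m/s.
From the ideal rocket equation, Δv = v_e · ln(296,000/48,297.8) = 4208.5 × ln(6.129) = 4208.5 × 1.8130 ≈ 7630 m/s.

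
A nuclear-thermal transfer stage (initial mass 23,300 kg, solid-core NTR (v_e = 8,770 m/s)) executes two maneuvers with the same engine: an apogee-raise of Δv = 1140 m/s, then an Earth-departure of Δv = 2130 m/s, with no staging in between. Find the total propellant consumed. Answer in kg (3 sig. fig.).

total propellant consumed ≈ 7250 kg

After the first burn: m = 23300 × exp(−1140/8770.0) = 23300 × 0.87811 = 20,460 kg.
After the second burn: m = 20,460 × exp(−2130/8770.0) = 20,460 × 0.78437 = 16,048.2 kg.
Total propellant = m₀ − m_final = 23300 − 16,048.2 = 7,251.8 kg.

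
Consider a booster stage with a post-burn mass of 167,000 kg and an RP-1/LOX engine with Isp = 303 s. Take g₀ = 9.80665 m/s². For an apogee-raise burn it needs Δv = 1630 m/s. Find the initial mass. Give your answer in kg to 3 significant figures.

initial mass ≈ 289000 kg

v_e = Isp · g₀ = 303 × 9.80665 = 2971.4 m/s.
By the Tsiolkovsky rocket equation, m₀/m_f = exp(Δv / v_e) = exp(1630 / 2971.4) = exp(0.5486) = 1.7308.
m₀ = m_f × 1.7308 = 167,000 × 1.7308 = 289,044 kg.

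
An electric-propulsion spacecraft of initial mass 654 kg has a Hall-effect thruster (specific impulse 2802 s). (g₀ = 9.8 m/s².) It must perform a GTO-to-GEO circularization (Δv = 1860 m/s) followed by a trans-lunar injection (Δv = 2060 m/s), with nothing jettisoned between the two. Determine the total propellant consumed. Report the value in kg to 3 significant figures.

total propellant consumed ≈ 87.0 kg

v_e = Isp · g₀ = 2802 × 9.8 = 27459.6 m/s.
After the first burn: m = 654 × exp(−1860/27459.6) = 654 × 0.93451 = 611.17 kg.
After the second burn: m = 611.17 × exp(−2060/27459.6) = 611.17 × 0.92773 = 567.001 kg.
Total propellant = m₀ − m_final = 654 − 567.001 = 86.999 kg.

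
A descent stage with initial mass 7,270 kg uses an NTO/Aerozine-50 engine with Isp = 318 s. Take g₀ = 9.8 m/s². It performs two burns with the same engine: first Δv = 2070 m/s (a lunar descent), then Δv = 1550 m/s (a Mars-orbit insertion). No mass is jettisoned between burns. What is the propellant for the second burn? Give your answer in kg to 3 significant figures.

propellant for the second burn ≈ 1470 kg

v_e = Isp · g₀ = 318 × 9.8 = 3116.4 m/s.
After the first burn: m = 7270 × exp(−2070/3116.4) = 7270 × 0.51467 = 3,741.65 kg.
After the second burn: m = 3,741.65 × exp(−1550/3116.4) = 3,741.65 × 0.60813 = 2,275.41 kg.
Second-burn propellant = 3,741.65 − 2,275.41 = 1,466.24 kg.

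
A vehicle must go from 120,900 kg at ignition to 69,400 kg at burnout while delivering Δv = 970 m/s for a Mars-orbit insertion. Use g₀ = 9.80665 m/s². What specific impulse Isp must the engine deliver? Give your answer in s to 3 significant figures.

Isp ≈ 178 s

ln(m₀/m_f) = ln(120900/69400) = ln(1.742) = 0.5551.
v_e = Δv / ln(m₀/m_f) = 970 / 0.5551 = 1747.5 m/s.
Isp = v_e / g₀ = 1747.5 / 9.80665 = 178.2 s.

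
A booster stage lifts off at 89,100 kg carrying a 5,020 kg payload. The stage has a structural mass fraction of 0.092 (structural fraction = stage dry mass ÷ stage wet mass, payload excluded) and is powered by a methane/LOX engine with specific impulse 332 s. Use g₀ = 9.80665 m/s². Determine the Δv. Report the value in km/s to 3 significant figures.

Δv ≈ 6.33 km/s

Stage wet mass = m₀ − payload = 89,100 − 5,020 = 84,080 kg.
Stage dry mass = ε × stage wet mass = 0.092 × 84,080 = 7,735.36 kg.
Burnout mass m_f = stage dry + payload = 7,735.36 + 5,020 = 12,755.36 kg.
v_e = Isp · g₀ = 332 × 9.80665 = 3255.8 m/s.
Δv = v_e · ln(89,100/12,755.36) = 3255.8 × ln(6.985) = 3255.8 × 1.9438 ≈ 6329 m/s.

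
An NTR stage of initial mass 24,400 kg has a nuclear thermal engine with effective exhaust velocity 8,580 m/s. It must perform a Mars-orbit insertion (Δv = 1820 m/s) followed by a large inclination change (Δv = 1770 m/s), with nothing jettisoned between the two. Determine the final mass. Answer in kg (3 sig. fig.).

After the first burn: m = 24400 × exp(−1820/8580.0) = 24400 × 0.80887 = 19,736.4 kg.
After the second burn: m = 19,736.4 × exp(−1770/8580.0) = 19,736.4 × 0.81359 = 16,057.3 kg.

final mass ≈ 16100 kg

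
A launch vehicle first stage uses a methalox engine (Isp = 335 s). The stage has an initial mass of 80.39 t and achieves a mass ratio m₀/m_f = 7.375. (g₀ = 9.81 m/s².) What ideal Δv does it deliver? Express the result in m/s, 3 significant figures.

Δv ≈ 6570 m/s

v_e = Isp · g₀ = 335 × 9.81 = 3286.4 m/s.
Using Δv = v_e ln(m₀/m_f): Δv = v_e · ln(7.375) = 3286.4 × 1.9981 ≈ 6566.4 m/s.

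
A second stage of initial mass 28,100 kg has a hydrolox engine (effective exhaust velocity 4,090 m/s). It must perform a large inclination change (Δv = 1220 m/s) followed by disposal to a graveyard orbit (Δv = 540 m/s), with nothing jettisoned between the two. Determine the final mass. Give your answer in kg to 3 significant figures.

final mass ≈ 18300 kg

After the first burn: m = 28100 × exp(−1220/4090.0) = 28100 × 0.74209 = 20,852.7 kg.
After the second burn: m = 20,852.7 × exp(−540/4090.0) = 20,852.7 × 0.87632 = 18,273.6 kg.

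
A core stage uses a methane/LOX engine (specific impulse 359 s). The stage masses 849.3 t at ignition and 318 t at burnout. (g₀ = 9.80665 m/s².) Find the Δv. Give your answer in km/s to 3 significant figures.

v_e = Isp · g₀ = 359 × 9.80665 = 3520.6 m/s.
Δv = v_e · ln(m₀/m_f) = 3520.6 × ln(2.671) = 3520.6 × 0.9824 ≈ 3458.5 m/s.

Δv ≈ 3.46 km/s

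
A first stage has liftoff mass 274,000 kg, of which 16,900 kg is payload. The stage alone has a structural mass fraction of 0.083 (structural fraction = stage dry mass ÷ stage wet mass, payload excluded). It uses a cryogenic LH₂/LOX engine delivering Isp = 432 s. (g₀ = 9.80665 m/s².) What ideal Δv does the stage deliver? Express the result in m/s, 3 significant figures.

Stage wet mass = m₀ − payload = 274,000 − 16,900 = 257,100 kg.
Stage dry mass = ε × stage wet mass = 0.083 × 257,100 = 21,339.3 kg.
Burnout mass m_f = stage dry + payload = 21,339.3 + 16,900 = 38,239.3 kg.
v_e = Isp · g₀ = 432 × 9.80665 = 4236.5 m/s.
Rocket equation: Δv = v_e · ln(274,000/38,239.3) = 4236.5 × ln(7.165) = 4236.5 × 1.9693 ≈ 8343 m/s.

Δv ≈ 8340 m/s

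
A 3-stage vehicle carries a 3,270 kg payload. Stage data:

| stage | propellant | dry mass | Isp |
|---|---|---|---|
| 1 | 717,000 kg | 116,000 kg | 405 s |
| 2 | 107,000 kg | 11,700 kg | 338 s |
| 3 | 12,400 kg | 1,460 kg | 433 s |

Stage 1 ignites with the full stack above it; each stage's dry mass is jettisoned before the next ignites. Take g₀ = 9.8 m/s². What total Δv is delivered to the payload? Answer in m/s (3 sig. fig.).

Δv ≈ 15900 m/s

Ignition mass of stage 1 = 717,000+116,000 + 107,000+11,700 + 12,400+1,460 + 3,270 = 968,830 kg.
Stage 1: m₀ = 968,830 kg, m_f = 968,830 − 717,000 = 251,830 kg; Δv = 405×9.8×ln(3.847) = 3969.0×1.3473 ≈ 5348 m/s.
Stage 2: m₀ = 135,830 kg, m_f = 135,830 − 107,000 = 28,830 kg; Δv = 338×9.8×ln(4.711) = 3312.4×1.5500 ≈ 5134 m/s.
Stage 3: m₀ = 17,130 kg, m_f = 17,130 − 12,400 = 4,730 kg; Δv = 433×9.8×ln(3.622) = 4243.4×1.2869 ≈ 5461 m/s.
Total Δv = 5348 + 5134 + 5461 = 15943 m/s.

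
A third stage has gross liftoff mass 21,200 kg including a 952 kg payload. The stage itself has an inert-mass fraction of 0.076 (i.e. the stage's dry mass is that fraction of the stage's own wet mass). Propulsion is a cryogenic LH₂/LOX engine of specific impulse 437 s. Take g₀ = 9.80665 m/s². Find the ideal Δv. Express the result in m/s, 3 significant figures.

Δv ≈ 9180 m/s

Stage wet mass = m₀ − payload = 21,200 − 952 = 20,248 kg.
Stage dry mass = ε × stage wet mass = 0.076 × 20,248 = 1,538.85 kg.
Burnout mass m_f = stage dry + payload = 1,538.85 + 952 = 2,490.85 kg.
v_e = Isp · g₀ = 437 × 9.80665 = 4285.5 m/s.
From the ideal rocket equation, Δv = v_e · ln(21,200/2,490.85) = 4285.5 × ln(8.511) = 4285.5 × 2.1414 ≈ 9177 m/s.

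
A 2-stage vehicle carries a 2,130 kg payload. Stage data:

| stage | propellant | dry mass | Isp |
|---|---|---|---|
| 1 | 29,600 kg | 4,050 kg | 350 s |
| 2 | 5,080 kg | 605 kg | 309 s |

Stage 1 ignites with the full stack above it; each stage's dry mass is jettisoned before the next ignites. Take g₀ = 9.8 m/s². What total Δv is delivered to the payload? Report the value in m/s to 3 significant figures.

Δv ≈ 7470 m/s

Ignition mass of stage 1 = 29,600+4,050 + 5,080+605 + 2,130 = 41,465 kg.
Stage 1: m₀ = 41,465 kg, m_f = 41,465 − 29,600 = 11,865 kg; Δv = 350×9.8×ln(3.495) = 3430.0×1.2513 ≈ 4292 m/s.
Stage 2: m₀ = 7,815 kg, m_f = 7,815 − 5,080 = 2,735 kg; Δv = 309×9.8×ln(2.857) = 3028.2×1.0499 ≈ 3179 m/s.
Total Δv = 4292 + 3179 = 7471 m/s.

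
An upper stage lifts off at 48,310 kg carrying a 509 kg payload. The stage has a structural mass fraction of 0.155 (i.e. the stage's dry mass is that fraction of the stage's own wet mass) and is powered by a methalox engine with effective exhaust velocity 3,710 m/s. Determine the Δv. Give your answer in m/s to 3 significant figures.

Stage wet mass = m₀ − payload = 48,310 − 509 = 47,801 kg.
Stage dry mass = ε × stage wet mass = 0.155 × 47,801 = 7,409.16 kg.
Burnout mass m_f = stage dry + payload = 7,409.16 + 509 = 7,918.16 kg.
Using Δv = v_e ln(m₀/m_f): Δv = v_e · ln(48,310/7,918.16) = 3710.0 × ln(6.101) = 3710.0 × 1.8085 ≈ 6709 m/s.

Δv ≈ 6710 m/s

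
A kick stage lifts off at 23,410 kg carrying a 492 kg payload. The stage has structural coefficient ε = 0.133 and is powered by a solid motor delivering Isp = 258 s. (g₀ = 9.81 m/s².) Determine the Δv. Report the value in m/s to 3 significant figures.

Stage wet mass = m₀ − payload = 23,410 − 492 = 22,918 kg.
Stage dry mass = ε × stage wet mass = 0.133 × 22,918 = 3,048.09 kg.
Burnout mass m_f = stage dry + payload = 3,048.09 + 492 = 3,540.09 kg.
v_e = Isp · g₀ = 258 × 9.81 = 2531.0 m/s.
From the ideal rocket equation, Δv = v_e · ln(23,410/3,540.09) = 2531.0 × ln(6.613) = 2531.0 × 1.8890 ≈ 4781 m/s.

Δv ≈ 4780 m/s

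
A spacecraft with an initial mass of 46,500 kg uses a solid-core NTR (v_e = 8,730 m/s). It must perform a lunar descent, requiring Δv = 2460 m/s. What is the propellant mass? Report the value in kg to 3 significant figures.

m₀/m_f = exp(Δv / v_e) = exp(2460 / 8730.0) = exp(0.2818) = 1.3255.
m_f = 46,500 / 1.3255 = 35,081.1 kg, so propellant = m₀ − m_f = 46,500 − 35,081.1 = 11,418.9 kg.

propellant mass ≈ 11400 kg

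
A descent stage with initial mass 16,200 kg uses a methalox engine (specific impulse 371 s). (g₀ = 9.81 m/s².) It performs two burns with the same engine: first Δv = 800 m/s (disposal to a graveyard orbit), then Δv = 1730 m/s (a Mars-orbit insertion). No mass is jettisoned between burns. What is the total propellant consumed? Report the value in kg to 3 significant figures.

v_e = Isp · g₀ = 371 × 9.81 = 3639.5 m/s.
After the first burn: m = 16200 × exp(−800/3639.5) = 16200 × 0.80267 = 13,003.3 kg.
After the second burn: m = 13,003.3 × exp(−1730/3639.5) = 13,003.3 × 0.62167 = 8,083.76 kg.
Total propellant = m₀ − m_final = 16200 − 8,083.76 = 8,116.24 kg.

total propellant consumed ≈ 8120 kg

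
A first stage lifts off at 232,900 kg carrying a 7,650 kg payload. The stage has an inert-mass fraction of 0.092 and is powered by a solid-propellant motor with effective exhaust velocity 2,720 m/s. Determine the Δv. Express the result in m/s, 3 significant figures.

Δv ≈ 5730 m/s

Stage wet mass = m₀ − payload = 232,900 − 7,650 = 225,250 kg.
Stage dry mass = ε × stage wet mass = 0.092 × 225,250 = 20,723 kg.
Burnout mass m_f = stage dry + payload = 20,723 + 7,650 = 28,373 kg.
Rocket equation: Δv = v_e · ln(232,900/28,373) = 2720.0 × ln(8.209) = 2720.0 × 2.1052 ≈ 5726 m/s.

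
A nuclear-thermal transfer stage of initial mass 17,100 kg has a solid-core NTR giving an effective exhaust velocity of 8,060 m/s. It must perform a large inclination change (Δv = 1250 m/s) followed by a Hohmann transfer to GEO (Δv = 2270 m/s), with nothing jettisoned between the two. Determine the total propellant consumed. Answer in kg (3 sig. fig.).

total propellant consumed ≈ 6050 kg

After the first burn: m = 17100 × exp(−1250/8060.0) = 17100 × 0.85634 = 14,643.4 kg.
After the second burn: m = 14,643.4 × exp(−2270/8060.0) = 14,643.4 × 0.75455 = 11,049.2 kg.
Total propellant = m₀ − m_final = 17100 − 11,049.2 = 6,050.8 kg.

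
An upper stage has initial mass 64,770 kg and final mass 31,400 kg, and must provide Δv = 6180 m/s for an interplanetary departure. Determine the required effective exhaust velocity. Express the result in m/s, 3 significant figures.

ln(m₀/m_f) = ln(64770/31400) = ln(2.063) = 0.7240.
By the Tsiolkovsky rocket equation, v_e = Δv / ln(m₀/m_f) = 6180 / 0.7240 = 8535.5 m/s.

v_e ≈ 8540 m/s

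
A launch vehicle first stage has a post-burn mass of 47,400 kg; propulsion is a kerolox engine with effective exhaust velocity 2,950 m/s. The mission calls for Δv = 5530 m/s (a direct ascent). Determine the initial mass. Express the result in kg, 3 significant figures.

From the ideal rocket equation, m₀/m_f = exp(Δv / v_e) = exp(5530 / 2950.0) = exp(1.8746) = 6.5181.
m₀ = m_f × 6.5181 = 47,400 × 6.5181 = 308,958 kg.

initial mass ≈ 309000 kg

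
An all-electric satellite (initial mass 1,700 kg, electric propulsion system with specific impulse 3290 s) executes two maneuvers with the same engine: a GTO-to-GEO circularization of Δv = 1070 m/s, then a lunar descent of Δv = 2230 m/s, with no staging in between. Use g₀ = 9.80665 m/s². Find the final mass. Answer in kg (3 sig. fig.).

v_e = Isp · g₀ = 3290 × 9.80665 = 32263.9 m/s.
After the first burn: m = 1700 × exp(−1070/32263.9) = 1700 × 0.96738 = 1,644.55 kg.
After the second burn: m = 1,644.55 × exp(−2230/32263.9) = 1,644.55 × 0.93322 = 1,534.73 kg.

final mass ≈ 1530 kg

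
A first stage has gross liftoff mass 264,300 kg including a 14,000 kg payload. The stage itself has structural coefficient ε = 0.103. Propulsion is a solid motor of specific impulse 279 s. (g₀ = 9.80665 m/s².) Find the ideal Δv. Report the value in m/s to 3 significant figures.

Stage wet mass = m₀ − payload = 264,300 − 14,000 = 250,300 kg.
Stage dry mass = ε × stage wet mass = 0.103 × 250,300 = 25,780.9 kg.
Burnout mass m_f = stage dry + payload = 25,780.9 + 14,000 = 39,780.9 kg.
v_e = Isp · g₀ = 279 × 9.80665 = 2736.1 m/s.
Rocket equation: Δv = v_e · ln(264,300/39,780.9) = 2736.1 × ln(6.644) = 2736.1 × 1.8937 ≈ 5181 m/s.

Δv ≈ 5180 m/s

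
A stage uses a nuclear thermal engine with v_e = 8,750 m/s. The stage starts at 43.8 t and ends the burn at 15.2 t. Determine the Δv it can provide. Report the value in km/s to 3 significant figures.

Δv ≈ 9.26 km/s

Δv = v_e · ln(m₀/m_f) = 8750.0 × ln(2.882) = 8750.0 × 1.0583 ≈ 9260.5 m/s.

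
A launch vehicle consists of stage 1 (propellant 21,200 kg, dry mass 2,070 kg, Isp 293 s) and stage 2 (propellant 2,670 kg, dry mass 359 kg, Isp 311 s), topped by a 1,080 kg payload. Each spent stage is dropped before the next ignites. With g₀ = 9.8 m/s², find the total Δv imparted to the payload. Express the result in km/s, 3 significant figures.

Ignition mass of stage 1 = 21,200+2,070 + 2,670+359 + 1,080 = 27,379 kg.
Stage 1: m₀ = 27,379 kg, m_f = 27,379 − 21,200 = 6,179 kg; Δv = 293×9.8×ln(4.431) = 2871.4×1.4886 ≈ 4274 m/s.
Stage 2: m₀ = 4,109 kg, m_f = 4,109 − 2,670 = 1,439 kg; Δv = 311×9.8×ln(2.855) = 3047.8×1.0492 ≈ 3198 m/s.
Total Δv = 4274 + 3198 = 7472 m/s.

Δv ≈ 7.47 km/s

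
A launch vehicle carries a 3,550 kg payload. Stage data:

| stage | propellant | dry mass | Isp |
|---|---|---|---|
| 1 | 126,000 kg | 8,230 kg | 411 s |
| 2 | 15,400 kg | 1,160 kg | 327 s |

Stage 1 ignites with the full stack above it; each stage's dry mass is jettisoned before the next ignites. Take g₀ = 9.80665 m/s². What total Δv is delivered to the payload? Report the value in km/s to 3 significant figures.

Δv ≈ 11.5 km/s

Ignition mass of stage 1 = 126,000+8,230 + 15,400+1,160 + 3,550 = 154,340 kg.
Stage 1: m₀ = 154,340 kg, m_f = 154,340 − 126,000 = 28,340 kg; Δv = 411×9.80665×ln(5.446) = 4030.5×1.6949 ≈ 6831 m/s.
Stage 2: m₀ = 20,110 kg, m_f = 20,110 − 15,400 = 4,710 kg; Δv = 327×9.80665×ln(4.27) = 3206.8×1.4515 ≈ 4655 m/s.
Total Δv = 6831 + 4655 = 11486 m/s.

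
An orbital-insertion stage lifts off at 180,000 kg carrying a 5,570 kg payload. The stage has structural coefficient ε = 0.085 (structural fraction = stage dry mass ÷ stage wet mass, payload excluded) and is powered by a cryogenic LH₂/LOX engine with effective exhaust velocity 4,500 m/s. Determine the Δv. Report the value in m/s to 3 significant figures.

Stage wet mass = m₀ − payload = 180,000 − 5,570 = 174,430 kg.
Stage dry mass = ε × stage wet mass = 0.085 × 174,430 = 14,826.6 kg.
Burnout mass m_f = stage dry + payload = 14,826.6 + 5,570 = 20,396.6 kg.
Δv = v_e · ln(180,000/20,396.6) = 4500.0 × ln(8.825) = 4500.0 × 2.1776 ≈ 9799 m/s.

Δv ≈ 9800 m/s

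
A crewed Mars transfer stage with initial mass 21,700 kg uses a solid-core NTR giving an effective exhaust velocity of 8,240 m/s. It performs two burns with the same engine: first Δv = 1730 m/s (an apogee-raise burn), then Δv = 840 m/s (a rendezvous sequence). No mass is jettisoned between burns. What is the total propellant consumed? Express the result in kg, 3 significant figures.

After the first burn: m = 21700 × exp(−1730/8240.0) = 21700 × 0.81062 = 17,590.5 kg.
After the second burn: m = 17,590.5 × exp(−840/8240.0) = 17,590.5 × 0.90308 = 15,885.6 kg.
Total propellant = m₀ − m_final = 21700 − 15,885.6 = 5,814.4 kg.

total propellant consumed ≈ 5810 kg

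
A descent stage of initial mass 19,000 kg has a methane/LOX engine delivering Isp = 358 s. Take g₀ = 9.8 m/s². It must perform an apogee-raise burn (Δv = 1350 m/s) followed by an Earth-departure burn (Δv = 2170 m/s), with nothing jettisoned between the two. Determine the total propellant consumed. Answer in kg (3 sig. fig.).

v_e = Isp · g₀ = 358 × 9.8 = 3508.4 m/s.
After the first burn: m = 19000 × exp(−1350/3508.4) = 19000 × 0.68059 = 12,931.2 kg.
After the second burn: m = 12,931.2 × exp(−2170/3508.4) = 12,931.2 × 0.53874 = 6,966.55 kg.
Total propellant = m₀ − m_final = 19000 − 6,966.55 = 12,033.45 kg.

total propellant consumed ≈ 12000 kg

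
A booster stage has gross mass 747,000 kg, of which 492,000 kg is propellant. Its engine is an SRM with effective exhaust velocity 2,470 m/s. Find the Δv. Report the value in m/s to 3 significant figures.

Δv ≈ 2650 m/s

m_f = m₀ − m_prop = 747,000 − 492,000 = 255,000 kg.
Δv = v_e · ln(m₀/m_f) = 2470.0 × ln(2.929) = 2470.0 × 1.0748 ≈ 2654.8 m/s.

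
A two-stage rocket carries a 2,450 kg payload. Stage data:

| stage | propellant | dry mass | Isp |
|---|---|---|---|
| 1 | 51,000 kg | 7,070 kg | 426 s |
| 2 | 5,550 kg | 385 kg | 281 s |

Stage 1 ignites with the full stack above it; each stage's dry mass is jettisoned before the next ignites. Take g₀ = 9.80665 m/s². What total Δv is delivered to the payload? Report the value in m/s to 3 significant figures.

Δv ≈ 9080 m/s

Ignition mass of stage 1 = 51,000+7,070 + 5,550+385 + 2,450 = 66,455 kg.
Stage 1: m₀ = 66,455 kg, m_f = 66,455 − 51,000 = 15,455 kg; Δv = 426×9.80665×ln(4.3) = 4177.6×1.4586 ≈ 6093 m/s.
Stage 2: m₀ = 8,385 kg, m_f = 8,385 − 5,550 = 2,835 kg; Δv = 281×9.80665×ln(2.958) = 2755.7×1.0844 ≈ 2988 m/s.
Total Δv = 6093 + 2988 = 9081 m/s.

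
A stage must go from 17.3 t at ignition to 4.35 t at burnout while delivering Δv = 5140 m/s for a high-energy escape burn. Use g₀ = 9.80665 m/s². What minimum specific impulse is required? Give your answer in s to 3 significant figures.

ln(m₀/m_f) = ln(17300/4350) = ln(3.977) = 1.3805.
v_e = Δv / ln(m₀/m_f) = 5140 / 1.3805 = 3723.2 m/s.
Isp = v_e / g₀ = 3723.2 / 9.80665 = 379.7 s.

Isp ≈ 380 s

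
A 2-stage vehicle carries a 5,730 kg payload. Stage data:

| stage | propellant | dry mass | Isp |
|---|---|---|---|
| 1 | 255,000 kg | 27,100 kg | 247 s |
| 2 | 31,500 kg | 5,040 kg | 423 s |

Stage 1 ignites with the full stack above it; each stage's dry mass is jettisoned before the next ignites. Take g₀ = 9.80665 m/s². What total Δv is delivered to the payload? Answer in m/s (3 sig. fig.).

Ignition mass of stage 1 = 255,000+27,100 + 31,500+5,040 + 5,730 = 324,370 kg.
Stage 1: m₀ = 324,370 kg, m_f = 324,370 − 255,000 = 69,370 kg; Δv = 247×9.80665×ln(4.676) = 2422.2×1.5424 ≈ 3736 m/s.
Stage 2: m₀ = 42,270 kg, m_f = 42,270 − 31,500 = 10,770 kg; Δv = 423×9.80665×ln(3.925) = 4148.2×1.3673 ≈ 5672 m/s.
Total Δv = 3736 + 5672 = 9408 m/s.

Δv ≈ 9410 m/s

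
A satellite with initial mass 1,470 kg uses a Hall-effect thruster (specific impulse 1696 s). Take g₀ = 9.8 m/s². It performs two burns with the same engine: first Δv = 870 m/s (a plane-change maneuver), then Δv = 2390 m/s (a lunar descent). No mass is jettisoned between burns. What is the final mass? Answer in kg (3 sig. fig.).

final mass ≈ 1210 kg

v_e = Isp · g₀ = 1696 × 9.8 = 16620.8 m/s.
After the first burn: m = 1470 × exp(−870/16620.8) = 1470 × 0.94900 = 1,395.03 kg.
After the second burn: m = 1,395.03 × exp(−2390/16620.8) = 1,395.03 × 0.86606 = 1,208.18 kg.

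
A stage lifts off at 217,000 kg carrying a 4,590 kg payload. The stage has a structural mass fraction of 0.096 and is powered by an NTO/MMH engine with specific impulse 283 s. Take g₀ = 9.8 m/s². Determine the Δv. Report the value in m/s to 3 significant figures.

Δv ≈ 6000 m/s

Stage wet mass = m₀ − payload = 217,000 − 4,590 = 212,410 kg.
Stage dry mass = ε × stage wet mass = 0.096 × 212,410 = 20,391.4 kg.
Burnout mass m_f = stage dry + payload = 20,391.4 + 4,590 = 24,981.4 kg.
v_e = Isp · g₀ = 283 × 9.8 = 2773.4 m/s.
From the ideal rocket equation, Δv = v_e · ln(217,000/24,981.4) = 2773.4 × ln(8.686) = 2773.4 × 2.1618 ≈ 5995 m/s.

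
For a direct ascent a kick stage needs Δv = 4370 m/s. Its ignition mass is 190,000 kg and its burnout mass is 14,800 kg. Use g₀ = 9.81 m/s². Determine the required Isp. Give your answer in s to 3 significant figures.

Isp ≈ 175 s

ln(m₀/m_f) = ln(190000/14800) = ln(12.84) = 2.5524.
From the ideal rocket equation, v_e = Δv / ln(m₀/m_f) = 4370 / 2.5524 = 1712.1 m/s.
Isp = v_e / g₀ = 1712.1 / 9.81 = 174.5 s.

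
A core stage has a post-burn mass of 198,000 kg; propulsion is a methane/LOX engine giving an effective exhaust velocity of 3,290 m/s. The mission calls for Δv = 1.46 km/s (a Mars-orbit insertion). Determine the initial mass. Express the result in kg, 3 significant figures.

initial mass ≈ 309000 kg

By the Tsiolkovsky rocket equation, m₀/m_f = exp(Δv / v_e) = exp(1460 / 3290.0) = exp(0.4438) = 1.5586.
m₀ = m_f × 1.5586 = 198,000 × 1.5586 = 308,603 kg.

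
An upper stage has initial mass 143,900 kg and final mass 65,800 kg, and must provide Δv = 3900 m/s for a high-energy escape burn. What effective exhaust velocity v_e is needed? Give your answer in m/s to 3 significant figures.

v_e ≈ 4980 m/s

ln(m₀/m_f) = ln(143900/65800) = ln(2.187) = 0.7825.
Rocket equation: v_e = Δv / ln(m₀/m_f) = 3900 / 0.7825 = 4984.0 m/s.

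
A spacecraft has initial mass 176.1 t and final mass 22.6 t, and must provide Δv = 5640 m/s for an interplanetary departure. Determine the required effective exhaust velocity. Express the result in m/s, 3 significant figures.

ln(m₀/m_f) = ln(176100/22600) = ln(7.792) = 2.0531.
Using Δv = v_e ln(m₀/m_f): v_e = Δv / ln(m₀/m_f) = 5640 / 2.0531 = 2747.1 m/s.

v_e ≈ 2750 m/s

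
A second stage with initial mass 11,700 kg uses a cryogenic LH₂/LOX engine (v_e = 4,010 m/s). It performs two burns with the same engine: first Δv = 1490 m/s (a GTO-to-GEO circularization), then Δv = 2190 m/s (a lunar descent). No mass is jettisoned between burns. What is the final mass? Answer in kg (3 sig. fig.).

After the first burn: m = 11700 × exp(−1490/4010.0) = 11700 × 0.68965 = 8,068.91 kg.
After the second burn: m = 8,068.91 × exp(−2190/4010.0) = 8,068.91 × 0.57918 = 4,673.35 kg.

final mass ≈ 4670 kg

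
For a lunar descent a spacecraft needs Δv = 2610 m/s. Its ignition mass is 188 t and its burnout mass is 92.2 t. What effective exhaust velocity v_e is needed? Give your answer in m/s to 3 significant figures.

v_e ≈ 3660 m/s

ln(m₀/m_f) = ln(188000/92200) = ln(2.039) = 0.7125.
By the Tsiolkovsky rocket equation, v_e = Δv / ln(m₀/m_f) = 2610 / 0.7125 = 3663.3 m/s.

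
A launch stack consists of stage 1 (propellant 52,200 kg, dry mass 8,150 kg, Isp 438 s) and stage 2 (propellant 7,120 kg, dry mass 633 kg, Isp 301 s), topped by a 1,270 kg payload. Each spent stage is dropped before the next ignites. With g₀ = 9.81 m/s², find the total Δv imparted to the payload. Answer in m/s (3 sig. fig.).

Δv ≈ 10600 m/s

Ignition mass of stage 1 = 52,200+8,150 + 7,120+633 + 1,270 = 69,373 kg.
Stage 1: m₀ = 69,373 kg, m_f = 69,373 − 52,200 = 17,173 kg; Δv = 438×9.81×ln(4.04) = 4296.8×1.3962 ≈ 5999 m/s.
Stage 2: m₀ = 9,023 kg, m_f = 9,023 − 7,120 = 1,903 kg; Δv = 301×9.81×ln(4.741) = 2952.8×1.5563 ≈ 4596 m/s.
Total Δv = 5999 + 4596 = 10595 m/s.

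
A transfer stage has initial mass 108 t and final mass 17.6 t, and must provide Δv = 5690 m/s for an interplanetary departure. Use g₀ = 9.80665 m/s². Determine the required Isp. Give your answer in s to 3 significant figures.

Isp ≈ 320 s

ln(m₀/m_f) = ln(108000/17600) = ln(6.136) = 1.8142.
From the ideal rocket equation, v_e = Δv / ln(m₀/m_f) = 5690 / 1.8142 = 3136.3 m/s.
Isp = v_e / g₀ = 3136.3 / 9.80665 = 319.8 s.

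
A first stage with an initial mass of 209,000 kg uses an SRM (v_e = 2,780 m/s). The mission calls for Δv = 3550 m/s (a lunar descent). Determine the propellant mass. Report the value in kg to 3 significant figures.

propellant mass ≈ 151000 kg

Rocket equation: m₀/m_f = exp(Δv / v_e) = exp(3550 / 2780.0) = exp(1.2770) = 3.5858.
m_f = 209,000 / 3.5858 = 58,285.5 kg, so propellant = m₀ − m_f = 209,000 − 58,285.5 = 150,714.5 kg.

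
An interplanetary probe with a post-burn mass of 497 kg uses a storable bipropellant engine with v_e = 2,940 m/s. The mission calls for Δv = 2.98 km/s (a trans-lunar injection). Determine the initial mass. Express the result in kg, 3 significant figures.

By the Tsiolkovsky rocket equation, m₀/m_f = exp(Δv / v_e) = exp(2980 / 2940.0) = exp(1.0136) = 2.7555.
m₀ = m_f × 2.7555 = 497 × 2.7555 = 1,369.48 kg.

initial mass ≈ 1370 kg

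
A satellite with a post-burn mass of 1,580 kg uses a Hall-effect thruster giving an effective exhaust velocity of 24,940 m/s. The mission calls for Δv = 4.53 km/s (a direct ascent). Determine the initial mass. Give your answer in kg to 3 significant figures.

initial mass ≈ 1890 kg

m₀/m_f = exp(Δv / v_e) = exp(4530 / 24940.0) = exp(0.1816) = 1.1992.
m₀ = m_f × 1.1992 = 1,580 × 1.1992 = 1,894.74 kg.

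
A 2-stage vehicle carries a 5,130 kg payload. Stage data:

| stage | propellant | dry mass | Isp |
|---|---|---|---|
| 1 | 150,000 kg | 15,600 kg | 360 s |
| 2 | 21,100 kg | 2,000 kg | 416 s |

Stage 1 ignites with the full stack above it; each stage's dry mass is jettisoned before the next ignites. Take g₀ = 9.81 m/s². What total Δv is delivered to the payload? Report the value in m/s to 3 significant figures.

Ignition mass of stage 1 = 150,000+15,600 + 21,100+2,000 + 5,130 = 193,830 kg.
Stage 1: m₀ = 193,830 kg, m_f = 193,830 − 150,000 = 43,830 kg; Δv = 360×9.81×ln(4.422) = 3531.6×1.4867 ≈ 5250 m/s.
Stage 2: m₀ = 28,230 kg, m_f = 28,230 − 21,100 = 7,130 kg; Δv = 416×9.81×ln(3.959) = 4081.0×1.3761 ≈ 5616 m/s.
Total Δv = 5250 + 5616 = 10866 m/s.

Δv ≈ 10900 m/s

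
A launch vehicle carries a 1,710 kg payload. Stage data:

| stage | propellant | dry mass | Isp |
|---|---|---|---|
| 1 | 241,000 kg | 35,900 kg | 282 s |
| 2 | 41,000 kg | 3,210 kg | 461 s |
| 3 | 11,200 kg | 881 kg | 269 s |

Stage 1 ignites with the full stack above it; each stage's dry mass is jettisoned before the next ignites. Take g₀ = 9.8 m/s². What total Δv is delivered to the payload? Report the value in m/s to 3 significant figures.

Δv ≈ 13500 m/s

Ignition mass of stage 1 = 241,000+35,900 + 41,000+3,210 + 11,200+881 + 1,710 = 334,901 kg.
Stage 1: m₀ = 334,901 kg, m_f = 334,901 − 241,000 = 93,901 kg; Δv = 282×9.8×ln(3.567) = 2763.6×1.2716 ≈ 3514 m/s.
Stage 2: m₀ = 58,001 kg, m_f = 58,001 − 41,000 = 17,001 kg; Δv = 461×9.8×ln(3.412) = 4517.8×1.2272 ≈ 5544 m/s.
Stage 3: m₀ = 13,791 kg, m_f = 13,791 − 11,200 = 2,591 kg; Δv = 269×9.8×ln(5.323) = 2636.2×1.6720 ≈ 4408 m/s.
Total Δv = 3514 + 5544 + 4408 = 13466 m/s.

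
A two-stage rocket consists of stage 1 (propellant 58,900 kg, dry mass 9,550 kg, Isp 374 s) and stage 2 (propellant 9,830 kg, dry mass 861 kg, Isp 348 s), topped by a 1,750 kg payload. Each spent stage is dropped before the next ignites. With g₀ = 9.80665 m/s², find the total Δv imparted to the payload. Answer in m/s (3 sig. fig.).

Δv ≈ 10100 m/s

Ignition mass of stage 1 = 58,900+9,550 + 9,830+861 + 1,750 = 80,891 kg.
Stage 1: m₀ = 80,891 kg, m_f = 80,891 − 58,900 = 21,991 kg; Δv = 374×9.80665×ln(3.678) = 3667.7×1.3025 ≈ 4777 m/s.
Stage 2: m₀ = 12,441 kg, m_f = 12,441 − 9,830 = 2,611 kg; Δv = 348×9.80665×ln(4.765) = 3412.7×1.5613 ≈ 5328 m/s.
Total Δv = 4777 + 5328 = 10105 m/s.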